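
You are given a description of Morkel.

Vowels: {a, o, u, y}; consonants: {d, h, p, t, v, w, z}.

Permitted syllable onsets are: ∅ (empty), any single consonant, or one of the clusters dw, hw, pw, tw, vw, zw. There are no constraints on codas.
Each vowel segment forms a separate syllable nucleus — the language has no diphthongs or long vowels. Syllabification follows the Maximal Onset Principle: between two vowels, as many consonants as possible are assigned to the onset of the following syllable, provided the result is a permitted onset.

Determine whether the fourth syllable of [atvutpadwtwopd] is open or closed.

closed

Vowels present: a, u, a, o; each is a nucleus, giving 4 syllables.
σ1/σ2 boundary: /tv/; trying suffixes from longest down, /v/ is the first permitted one, so coda /t/ | onset /v/.
σ2/σ3 boundary: /tp/ splits as /t/ + /p/ (/p/ is the longest suffix that is a licit onset).
σ3/σ4 boundary: /dwtw/ — longest licit onset from the right is /tw/, leaving /dw/ as coda.
Putting it together: at.vut.padw.twopd.
Syllable 4 is /twopd/ with coda /pd/, so it is closed.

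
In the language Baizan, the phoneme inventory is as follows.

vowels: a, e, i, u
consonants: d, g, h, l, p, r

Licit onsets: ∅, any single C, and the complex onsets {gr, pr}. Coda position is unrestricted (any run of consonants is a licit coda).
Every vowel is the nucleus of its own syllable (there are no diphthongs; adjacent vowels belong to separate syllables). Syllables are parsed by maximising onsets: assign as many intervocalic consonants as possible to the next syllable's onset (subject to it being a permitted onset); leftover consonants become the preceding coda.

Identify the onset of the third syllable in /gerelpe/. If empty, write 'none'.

Nuclei (vowels): e, e, e → 3 syllables.
V1 /e/ – V2 /e/: just /r/ — single C goes to the following onset.
V2 /e/ – V3 /e/: /lp/ — longest licit onset from the right is /p/, leaving /l/ as coda.
Result: ge.rel.pe.
Syllable 3 is /pe/: onset /p/, nucleus /e/, coda ∅.

p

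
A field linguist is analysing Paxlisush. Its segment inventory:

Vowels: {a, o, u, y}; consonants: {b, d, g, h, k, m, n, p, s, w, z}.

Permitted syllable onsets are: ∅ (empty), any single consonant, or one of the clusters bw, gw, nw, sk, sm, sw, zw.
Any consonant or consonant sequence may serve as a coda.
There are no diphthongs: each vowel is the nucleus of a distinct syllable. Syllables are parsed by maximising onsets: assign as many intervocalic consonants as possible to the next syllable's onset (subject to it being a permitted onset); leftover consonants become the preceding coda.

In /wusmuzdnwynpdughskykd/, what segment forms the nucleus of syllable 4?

u

The vowels are u, u, y, u, y — 5 nuclei, so 5 syllables.
The fourth nucleus (vowel 4 from the left) is /u/.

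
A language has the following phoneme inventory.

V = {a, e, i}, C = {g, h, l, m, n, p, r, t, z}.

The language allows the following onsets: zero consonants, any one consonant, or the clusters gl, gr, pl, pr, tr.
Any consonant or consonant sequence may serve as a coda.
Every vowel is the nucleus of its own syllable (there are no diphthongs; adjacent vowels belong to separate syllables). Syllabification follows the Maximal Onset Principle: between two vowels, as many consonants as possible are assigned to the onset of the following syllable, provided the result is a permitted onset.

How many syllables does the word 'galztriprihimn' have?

4

Vowels present: a, i, i, i; each is a nucleus, giving 4 syllables.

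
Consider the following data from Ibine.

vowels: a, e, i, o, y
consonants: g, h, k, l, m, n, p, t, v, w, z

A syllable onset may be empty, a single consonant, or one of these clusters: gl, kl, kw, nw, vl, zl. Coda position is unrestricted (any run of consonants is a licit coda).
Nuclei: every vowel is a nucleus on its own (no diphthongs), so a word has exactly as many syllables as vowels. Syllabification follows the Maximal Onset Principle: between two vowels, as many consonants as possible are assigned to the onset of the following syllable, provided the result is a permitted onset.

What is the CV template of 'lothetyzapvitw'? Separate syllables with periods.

CVC.CV.CV.CVC.CVCC

The vowels are o, e, y, a, i — 5 nuclei, so 5 syllables.
/o…e/ gap (V1→V2): /th/; trying suffixes from longest down, /h/ is the first permitted one, so coda /t/ | onset /h/.
/e…y/ gap (V2→V3): just /t/ — single C goes to the following onset.
/y…a/ gap (V3→V4): /z/ is a single consonant, so it becomes the next onset.
/a…i/ gap (V4→V5): /pv/ — longest licit onset from the right is /v/, leaving /p/ as coda.
Syllabification: lot.he.ty.zap.vitw.
Mapping each syllable to C/V: /lot/ → CVC, /he/ → CV, /ty/ → CV, /zap/ → CVC, /vitw/ → CVCC.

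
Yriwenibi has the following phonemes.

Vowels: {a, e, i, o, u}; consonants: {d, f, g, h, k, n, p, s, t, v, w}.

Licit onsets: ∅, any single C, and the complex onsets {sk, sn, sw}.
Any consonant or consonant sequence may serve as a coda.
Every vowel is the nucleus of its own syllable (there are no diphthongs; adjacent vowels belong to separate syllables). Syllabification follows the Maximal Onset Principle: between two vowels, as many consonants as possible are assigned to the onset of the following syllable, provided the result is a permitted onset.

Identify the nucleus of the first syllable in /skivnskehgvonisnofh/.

i

Nuclei (vowels): i, e, o, i, o → 5 syllables.
The first nucleus (vowel 1 from the left) is /i/.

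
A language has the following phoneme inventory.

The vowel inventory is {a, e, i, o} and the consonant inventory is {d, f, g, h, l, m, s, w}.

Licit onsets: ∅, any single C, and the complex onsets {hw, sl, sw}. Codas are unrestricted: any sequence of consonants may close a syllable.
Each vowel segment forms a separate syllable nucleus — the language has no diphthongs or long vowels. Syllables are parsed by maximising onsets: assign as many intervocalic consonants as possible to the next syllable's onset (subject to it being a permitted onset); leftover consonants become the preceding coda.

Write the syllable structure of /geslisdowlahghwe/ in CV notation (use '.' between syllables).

CV.CCVC.CVC.CVCC.CCV

Nuclei (vowels): e, i, o, a, e → 5 syllables.
σ1/σ2 boundary: /sl/ is a licit onset in full, so it all attaches to the next syllable.
σ2/σ3 boundary: cluster /sd/ — the longest permitted-onset suffix is /d/; onset = /d/, preceding coda = /s/.
σ3/σ4 boundary: /wl/ — longest licit onset from the right is /l/, leaving /w/ as coda.
σ4/σ5 boundary: /hghw/ — longest licit onset from the right is /hw/, leaving /hg/ as coda.
Putting it together: ge.slis.dow.lahg.hwe.
Mapping each syllable to C/V: /ge/ → CV, /slis/ → CCVC, /dow/ → CVC, /lahg/ → CVCC, /hwe/ → CCV.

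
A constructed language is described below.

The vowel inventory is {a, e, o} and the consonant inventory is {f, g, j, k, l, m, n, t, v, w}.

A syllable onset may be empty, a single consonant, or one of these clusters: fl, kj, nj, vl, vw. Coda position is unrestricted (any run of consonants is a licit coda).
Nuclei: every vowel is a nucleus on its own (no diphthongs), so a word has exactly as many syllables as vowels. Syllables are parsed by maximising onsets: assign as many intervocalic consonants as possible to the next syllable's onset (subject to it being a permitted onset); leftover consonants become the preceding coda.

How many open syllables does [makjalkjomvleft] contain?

1

Vowels present: a, a, o, e; each is a nucleus, giving 4 syllables.
Between /a/ (V1) and /a/ (V2): /kj/ is a licit onset in full, so it all attaches to the next syllable.
Between /a/ (V2) and /o/ (V3): /lkj/; trying suffixes from longest down, /kj/ is the first permitted one, so coda /l/ | onset /kj/.
Between /o/ (V3) and /e/ (V4): /mvl/ splits as /m/ + /vl/ (/vl/ is the longest suffix that is a licit onset).
So the parse is ma.kjal.kjom.vleft.
Classifying each syllable: /ma/ (open), /kjal/ (closed), /kjom/ (closed), /vleft/ (closed).
Open syllables: 1.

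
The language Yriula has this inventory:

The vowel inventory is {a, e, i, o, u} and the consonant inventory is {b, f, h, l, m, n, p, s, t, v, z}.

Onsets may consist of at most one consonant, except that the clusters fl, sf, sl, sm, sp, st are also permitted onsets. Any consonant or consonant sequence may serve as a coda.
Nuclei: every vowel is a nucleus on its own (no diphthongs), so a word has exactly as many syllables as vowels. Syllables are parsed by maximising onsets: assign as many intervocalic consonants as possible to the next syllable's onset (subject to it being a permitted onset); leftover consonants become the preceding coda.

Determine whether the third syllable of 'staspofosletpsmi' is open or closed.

Vowels present: a, o, o, e, i; each is a nucleus, giving 5 syllables.
/a…o/ gap (V1→V2): /sp/ — entire cluster is a permitted onset → onset /sp/, coda ∅.
/o…o/ gap (V2→V3): /f/ is a single consonant, so it becomes the next onset.
/o…e/ gap (V3→V4): cluster /sl/ — /sl/ is itself a permitted onset, so the whole cluster goes right; preceding coda = ∅.
/e…i/ gap (V4→V5): /tpsm/; trying suffixes from longest down, /sm/ is the first permitted one, so coda /tp/ | onset /sm/.
Putting it together: sta.spo.fo.sletp.smi.
Syllable 3 is /fo/; it ends in its nucleus with no coda, so it is open.

open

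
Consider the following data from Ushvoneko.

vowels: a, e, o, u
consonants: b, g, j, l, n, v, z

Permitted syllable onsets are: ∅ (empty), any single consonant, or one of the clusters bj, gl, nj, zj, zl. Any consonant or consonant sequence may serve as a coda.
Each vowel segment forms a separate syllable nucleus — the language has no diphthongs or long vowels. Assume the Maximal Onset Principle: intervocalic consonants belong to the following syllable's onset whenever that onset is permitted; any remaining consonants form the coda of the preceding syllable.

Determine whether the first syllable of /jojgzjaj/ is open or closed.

closed

Vowels present: o, a; each is a nucleus, giving 2 syllables.
/o…a/ gap (V1→V2): /jgzj/ splits as /jg/ + /zj/ (/zj/ is the longest suffix that is a licit onset).
Result: jojg.zjaj.
Syllable 1 is /jojg/ with coda /jg/, so it is closed.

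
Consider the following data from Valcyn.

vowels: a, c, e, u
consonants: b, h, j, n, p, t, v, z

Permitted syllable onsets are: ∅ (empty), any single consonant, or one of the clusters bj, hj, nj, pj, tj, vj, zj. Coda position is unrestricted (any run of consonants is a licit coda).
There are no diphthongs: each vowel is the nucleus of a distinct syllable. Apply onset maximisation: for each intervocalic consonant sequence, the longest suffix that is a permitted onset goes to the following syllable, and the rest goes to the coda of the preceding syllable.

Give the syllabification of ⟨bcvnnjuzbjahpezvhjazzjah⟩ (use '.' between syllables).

bcvn.njuz.bjah.pezv.hjaz.zjah

Vowels present: c, u, a, e, a, a; each is a nucleus, giving 6 syllables.
V1 /c/ – V2 /u/: /vnnj/ — longest licit onset from the right is /nj/, leaving /vn/ as coda.
V2 /u/ – V3 /a/: /zbj/ splits as /z/ + /bj/ (/bj/ is the longest suffix that is a licit onset).
V3 /a/ – V4 /e/: /hp/; trying suffixes from longest down, /p/ is the first permitted one, so coda /h/ | onset /p/.
V4 /e/ – V5 /a/: /zvhj/; trying suffixes from longest down, /hj/ is the first permitted one, so coda /zv/ | onset /hj/.
V5 /a/ – V6 /a/: /zzj/ — longest licit onset from the right is /zj/, leaving /z/ as coda.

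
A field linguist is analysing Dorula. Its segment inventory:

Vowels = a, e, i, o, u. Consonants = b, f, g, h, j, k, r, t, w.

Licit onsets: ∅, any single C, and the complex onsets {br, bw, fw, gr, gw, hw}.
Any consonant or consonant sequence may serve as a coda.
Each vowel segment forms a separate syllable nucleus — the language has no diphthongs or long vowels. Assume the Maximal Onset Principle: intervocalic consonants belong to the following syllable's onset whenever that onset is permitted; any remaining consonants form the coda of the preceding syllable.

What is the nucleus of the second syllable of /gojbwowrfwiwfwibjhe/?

o

The vowels are o, o, i, i, e — 5 nuclei, so 5 syllables.
The second nucleus (vowel 2 from the left) is /o/.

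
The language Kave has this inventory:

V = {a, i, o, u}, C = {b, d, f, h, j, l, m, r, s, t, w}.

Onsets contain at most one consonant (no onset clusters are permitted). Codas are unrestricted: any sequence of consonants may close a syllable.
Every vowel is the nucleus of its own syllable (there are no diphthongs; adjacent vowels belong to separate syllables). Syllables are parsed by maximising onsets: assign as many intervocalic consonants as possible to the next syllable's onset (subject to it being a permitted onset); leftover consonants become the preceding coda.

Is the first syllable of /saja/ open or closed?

open

The vowels are a, a — 2 nuclei, so 2 syllables.
σ1/σ2 boundary: /j/ is a single consonant, so it becomes the next onset.
So the parse is sa.ja.
Syllable 1 is /sa/; it ends in its nucleus with no coda, so it is open.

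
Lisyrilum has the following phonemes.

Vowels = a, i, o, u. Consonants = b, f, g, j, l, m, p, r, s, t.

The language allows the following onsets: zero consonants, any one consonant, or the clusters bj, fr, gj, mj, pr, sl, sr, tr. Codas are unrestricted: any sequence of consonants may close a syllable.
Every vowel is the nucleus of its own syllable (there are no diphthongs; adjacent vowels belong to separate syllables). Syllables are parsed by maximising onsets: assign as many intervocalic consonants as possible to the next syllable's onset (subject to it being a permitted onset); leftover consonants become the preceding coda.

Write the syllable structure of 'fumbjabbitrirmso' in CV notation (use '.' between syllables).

The vowels are u, a, i, i, o — 5 nuclei, so 5 syllables.
/u…a/ gap (V1→V2): /mbj/; trying suffixes from longest down, /bj/ is the first permitted one, so coda /m/ | onset /bj/.
/a…i/ gap (V2→V3): cluster /bb/ — the longest permitted-onset suffix is /b/; onset = /b/, preceding coda = /b/.
/i…i/ gap (V3→V4): cluster /tr/ — /tr/ is itself a permitted onset, so the whole cluster goes right; preceding coda = ∅.
/i…o/ gap (V4→V5): /rms/ — longest licit onset from the right is /s/, leaving /rm/ as coda.
Result: fum.bjab.bi.trirm.so.
Mapping each syllable to C/V: /fum/ → CVC, /bjab/ → CCVC, /bi/ → CV, /trirm/ → CCVCC, /so/ → CV.

CVC.CCVC.CV.CCVCC.CV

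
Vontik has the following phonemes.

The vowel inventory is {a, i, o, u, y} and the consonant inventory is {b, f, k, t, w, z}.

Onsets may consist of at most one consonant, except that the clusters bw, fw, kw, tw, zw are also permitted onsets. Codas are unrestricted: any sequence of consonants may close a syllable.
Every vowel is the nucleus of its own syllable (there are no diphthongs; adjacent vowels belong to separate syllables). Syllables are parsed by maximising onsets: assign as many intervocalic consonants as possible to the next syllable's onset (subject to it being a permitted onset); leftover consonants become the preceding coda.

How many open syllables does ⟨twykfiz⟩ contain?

0

Vowels present: y, i; each is a nucleus, giving 2 syllables.
/y…i/ gap (V1→V2): /kf/ — longest licit onset from the right is /f/, leaving /k/ as coda.
Result: twyk.fiz.
Classifying each syllable: /twyk/ (closed), /fiz/ (closed).
Open syllables: 0.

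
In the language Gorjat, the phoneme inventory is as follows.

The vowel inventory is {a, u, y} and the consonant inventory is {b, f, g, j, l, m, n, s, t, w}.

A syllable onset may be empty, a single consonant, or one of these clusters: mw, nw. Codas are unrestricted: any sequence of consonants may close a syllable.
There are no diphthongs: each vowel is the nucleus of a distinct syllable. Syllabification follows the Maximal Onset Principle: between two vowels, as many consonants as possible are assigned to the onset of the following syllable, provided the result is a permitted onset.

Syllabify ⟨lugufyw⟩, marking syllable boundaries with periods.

Nuclei (vowels): u, u, y → 3 syllables.
V1 /u/ – V2 /u/: just /g/ — single C goes to the following onset.
V2 /u/ – V3 /y/: /f/ is a single consonant, so it becomes the next onset.

lu.gu.fyw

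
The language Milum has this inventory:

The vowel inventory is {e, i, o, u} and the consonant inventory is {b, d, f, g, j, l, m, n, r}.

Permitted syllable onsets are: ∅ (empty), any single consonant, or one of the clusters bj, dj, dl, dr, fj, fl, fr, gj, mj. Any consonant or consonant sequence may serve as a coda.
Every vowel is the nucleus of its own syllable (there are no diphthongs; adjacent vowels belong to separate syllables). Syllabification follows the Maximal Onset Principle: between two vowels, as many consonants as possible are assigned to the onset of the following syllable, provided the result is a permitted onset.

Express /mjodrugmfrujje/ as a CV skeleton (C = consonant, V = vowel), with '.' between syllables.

The vowels are o, u, u, e — 4 nuclei, so 4 syllables.
Between /o/ (V1) and /u/ (V2): /dr/ is a licit onset in full, so it all attaches to the next syllable.
Between /u/ (V2) and /u/ (V3): /gmfr/ — longest licit onset from the right is /fr/, leaving /gm/ as coda.
Between /u/ (V3) and /e/ (V4): /jj/ splits as /j/ + /j/ (/j/ is the longest suffix that is a licit onset).
So the parse is mjo.drugm.fruj.je.
Mapping each syllable to C/V: /mjo/ → CCV, /drugm/ → CCVCC, /fruj/ → CCVC, /je/ → CV.

CCV.CCVCC.CCVC.CV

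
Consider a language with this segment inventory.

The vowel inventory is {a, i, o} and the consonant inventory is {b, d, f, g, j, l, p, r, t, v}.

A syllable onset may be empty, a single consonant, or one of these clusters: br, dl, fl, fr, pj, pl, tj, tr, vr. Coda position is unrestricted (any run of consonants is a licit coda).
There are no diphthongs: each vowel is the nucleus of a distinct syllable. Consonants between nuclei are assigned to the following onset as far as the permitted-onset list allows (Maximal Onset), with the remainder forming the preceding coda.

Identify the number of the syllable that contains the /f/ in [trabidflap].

3

Nuclei (vowels): a, i, a → 3 syllables.
σ1/σ2 boundary: just /b/ — single C goes to the following onset.
σ2/σ3 boundary: cluster /dfl/ — the longest permitted-onset suffix is /fl/; onset = /fl/, preceding coda = /d/.
So the parse is tra.bid.flap.
The /f/ is in the onset of syllable 3 (/flap/).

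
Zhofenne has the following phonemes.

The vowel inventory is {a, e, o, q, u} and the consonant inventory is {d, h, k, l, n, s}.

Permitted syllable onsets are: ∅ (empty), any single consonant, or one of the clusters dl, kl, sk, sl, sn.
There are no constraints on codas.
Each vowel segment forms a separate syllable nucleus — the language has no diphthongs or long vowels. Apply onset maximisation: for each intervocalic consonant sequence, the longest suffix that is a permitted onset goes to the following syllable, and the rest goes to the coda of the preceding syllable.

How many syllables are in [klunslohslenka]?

Vowels present: u, o, e, a; each is a nucleus, giving 4 syllables.

4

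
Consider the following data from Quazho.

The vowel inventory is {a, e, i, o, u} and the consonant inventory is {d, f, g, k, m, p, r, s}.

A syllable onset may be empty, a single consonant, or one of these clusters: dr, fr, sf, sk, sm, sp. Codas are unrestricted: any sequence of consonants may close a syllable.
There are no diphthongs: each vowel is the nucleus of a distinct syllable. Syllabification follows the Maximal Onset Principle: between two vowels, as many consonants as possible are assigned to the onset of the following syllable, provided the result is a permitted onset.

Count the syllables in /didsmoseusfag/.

The vowels are i, o, e, u, a — 5 nuclei, so 5 syllables.

5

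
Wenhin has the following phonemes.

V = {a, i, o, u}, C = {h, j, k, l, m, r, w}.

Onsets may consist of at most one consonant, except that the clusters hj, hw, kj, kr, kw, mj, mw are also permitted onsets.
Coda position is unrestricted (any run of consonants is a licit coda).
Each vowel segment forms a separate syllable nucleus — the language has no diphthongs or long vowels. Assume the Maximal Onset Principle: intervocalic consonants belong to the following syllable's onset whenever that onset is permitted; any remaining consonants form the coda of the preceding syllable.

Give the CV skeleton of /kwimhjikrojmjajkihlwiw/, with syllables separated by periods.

CCVC.CCV.CCVC.CCVC.CVCC.CVC

Vowels present: i, i, o, a, i, i; each is a nucleus, giving 6 syllables.
V1 /i/ – V2 /i/: /mhj/; trying suffixes from longest down, /hj/ is the first permitted one, so coda /m/ | onset /hj/.
V2 /i/ – V3 /o/: /kr/ — entire cluster is a permitted onset → onset /kr/, coda ∅.
V3 /o/ – V4 /a/: /jmj/; trying suffixes from longest down, /mj/ is the first permitted one, so coda /j/ | onset /mj/.
V4 /a/ – V5 /i/: /jk/; trying suffixes from longest down, /k/ is the first permitted one, so coda /j/ | onset /k/.
V5 /i/ – V6 /i/: /hlw/ — longest licit onset from the right is /w/, leaving /hl/ as coda.
Result: kwim.hji.kroj.mjaj.kihl.wiw.
Mapping each syllable to C/V: /kwim/ → CCVC, /hji/ → CCV, /kroj/ → CCVC, /mjaj/ → CCVC, /kihl/ → CVCC, /wiw/ → CVC.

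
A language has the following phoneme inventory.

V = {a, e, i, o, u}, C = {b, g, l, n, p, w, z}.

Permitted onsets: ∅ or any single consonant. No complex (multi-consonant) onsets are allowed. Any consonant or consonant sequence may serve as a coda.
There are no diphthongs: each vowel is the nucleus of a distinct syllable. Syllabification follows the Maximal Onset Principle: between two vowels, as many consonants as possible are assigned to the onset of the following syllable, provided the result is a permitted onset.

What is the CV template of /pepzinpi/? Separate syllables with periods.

CVC.CVC.CV

Nuclei (vowels): e, i, i → 3 syllables.
/e…i/ gap (V1→V2): cluster /pz/ — the longest permitted-onset suffix is /z/; onset = /z/, preceding coda = /p/.
/i…i/ gap (V2→V3): /np/ splits as /n/ + /p/ (/p/ is the longest suffix that is a licit onset).
So the parse is pep.zin.pi.
Mapping each syllable to C/V: /pep/ → CVC, /zin/ → CVC, /pi/ → CV.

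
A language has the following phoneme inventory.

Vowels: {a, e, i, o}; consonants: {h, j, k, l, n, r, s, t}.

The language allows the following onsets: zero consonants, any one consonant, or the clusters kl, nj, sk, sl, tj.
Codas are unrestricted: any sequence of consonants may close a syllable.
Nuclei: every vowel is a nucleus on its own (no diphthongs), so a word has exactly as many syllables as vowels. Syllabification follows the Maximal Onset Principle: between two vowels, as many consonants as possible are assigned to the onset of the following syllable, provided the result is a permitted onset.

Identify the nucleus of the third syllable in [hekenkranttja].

a

Vowels present: e, e, a, a; each is a nucleus, giving 4 syllables.
The third nucleus (vowel 3 from the left) is /a/.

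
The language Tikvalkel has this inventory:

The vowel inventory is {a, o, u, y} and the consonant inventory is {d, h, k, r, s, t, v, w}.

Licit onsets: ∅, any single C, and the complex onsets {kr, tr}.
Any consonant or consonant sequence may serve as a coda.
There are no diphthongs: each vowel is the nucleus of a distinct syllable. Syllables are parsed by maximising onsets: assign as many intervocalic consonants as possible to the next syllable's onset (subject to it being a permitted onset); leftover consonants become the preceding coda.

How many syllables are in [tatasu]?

3

The vowels are a, a, u — 3 nuclei, so 3 syllables.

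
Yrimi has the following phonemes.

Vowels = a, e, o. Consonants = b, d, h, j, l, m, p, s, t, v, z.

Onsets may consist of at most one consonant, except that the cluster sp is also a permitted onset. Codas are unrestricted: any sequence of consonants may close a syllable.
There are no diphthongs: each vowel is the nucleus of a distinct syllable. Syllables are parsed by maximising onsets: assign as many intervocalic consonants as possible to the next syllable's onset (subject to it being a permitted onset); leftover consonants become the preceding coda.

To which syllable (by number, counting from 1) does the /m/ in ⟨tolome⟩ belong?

Vowels present: o, o, e; each is a nucleus, giving 3 syllables.
Between /o/ (V1) and /o/ (V2): /l/ → onset of the next syllable (single consonants are always licit onsets).
Between /o/ (V2) and /e/ (V3): /m/ → onset of the next syllable (single consonants are always licit onsets).
Syllabification: to.lo.me.
The /m/ is in the onset of syllable 3 (/me/).

3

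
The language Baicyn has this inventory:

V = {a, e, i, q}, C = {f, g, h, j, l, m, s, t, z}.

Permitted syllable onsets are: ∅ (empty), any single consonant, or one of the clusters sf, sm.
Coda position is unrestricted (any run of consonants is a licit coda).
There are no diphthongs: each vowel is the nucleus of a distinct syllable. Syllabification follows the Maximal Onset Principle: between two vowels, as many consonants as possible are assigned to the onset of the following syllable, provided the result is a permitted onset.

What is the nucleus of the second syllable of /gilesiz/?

Nuclei (vowels): i, e, i → 3 syllables.
The second nucleus (vowel 2 from the left) is /e/.

e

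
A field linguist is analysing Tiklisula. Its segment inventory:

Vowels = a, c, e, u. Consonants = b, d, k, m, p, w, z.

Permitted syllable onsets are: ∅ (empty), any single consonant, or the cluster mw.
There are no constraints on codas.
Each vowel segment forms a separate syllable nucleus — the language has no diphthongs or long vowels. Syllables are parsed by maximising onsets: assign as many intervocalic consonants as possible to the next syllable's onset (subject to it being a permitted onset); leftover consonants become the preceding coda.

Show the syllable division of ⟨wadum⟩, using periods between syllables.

wa.dum

Nuclei (vowels): a, u → 2 syllables.
V1 /a/ – V2 /u/: /d/ is a single consonant, so it becomes the next onset.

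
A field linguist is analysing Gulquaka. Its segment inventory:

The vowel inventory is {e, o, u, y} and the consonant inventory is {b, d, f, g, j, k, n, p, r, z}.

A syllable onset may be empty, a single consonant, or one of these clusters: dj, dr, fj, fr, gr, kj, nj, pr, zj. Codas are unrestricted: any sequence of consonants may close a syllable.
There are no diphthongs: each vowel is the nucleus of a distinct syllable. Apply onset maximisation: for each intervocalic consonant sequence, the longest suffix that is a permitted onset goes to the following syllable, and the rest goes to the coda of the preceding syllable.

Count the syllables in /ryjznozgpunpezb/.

Nuclei (vowels): y, o, u, e → 4 syllables.

4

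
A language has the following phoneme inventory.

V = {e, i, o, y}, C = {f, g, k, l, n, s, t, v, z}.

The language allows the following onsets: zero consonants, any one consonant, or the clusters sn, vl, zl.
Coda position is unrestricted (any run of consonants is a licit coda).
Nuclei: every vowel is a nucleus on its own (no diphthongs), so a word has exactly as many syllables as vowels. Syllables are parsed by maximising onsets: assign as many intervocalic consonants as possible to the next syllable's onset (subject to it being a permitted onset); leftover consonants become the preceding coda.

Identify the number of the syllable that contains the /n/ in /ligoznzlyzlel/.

Nuclei (vowels): i, o, y, e → 4 syllables.
/i…o/ gap (V1→V2): just /g/ — single C goes to the following onset.
/o…y/ gap (V2→V3): /znzl/ — longest licit onset from the right is /zl/, leaving /zn/ as coda.
/y…e/ gap (V3→V4): /zl/ is a licit onset in full, so it all attaches to the next syllable.
Putting it together: li.gozn.zly.zlel.
The /n/ is in the coda of syllable 2 (/gozn/).

2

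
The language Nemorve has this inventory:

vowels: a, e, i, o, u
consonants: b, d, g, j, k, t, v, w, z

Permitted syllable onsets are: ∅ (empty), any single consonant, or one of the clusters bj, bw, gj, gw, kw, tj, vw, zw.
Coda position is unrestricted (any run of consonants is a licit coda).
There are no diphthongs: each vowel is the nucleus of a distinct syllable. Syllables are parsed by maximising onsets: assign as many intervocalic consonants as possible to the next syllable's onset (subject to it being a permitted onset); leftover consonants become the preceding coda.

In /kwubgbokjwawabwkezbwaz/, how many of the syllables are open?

1

Nuclei (vowels): u, o, a, a, e, a → 6 syllables.
Between /u/ (V1) and /o/ (V2): /bgb/ — longest licit onset from the right is /b/, leaving /bg/ as coda.
Between /o/ (V2) and /a/ (V3): /kjw/ splits as /kj/ + /w/ (/w/ is the longest suffix that is a licit onset).
Between /a/ (V3) and /a/ (V4): /w/ is a single consonant, so it becomes the next onset.
Between /a/ (V4) and /e/ (V5): /bwk/ — longest licit onset from the right is /k/, leaving /bw/ as coda.
Between /e/ (V5) and /a/ (V6): cluster /zbw/ — the longest permitted-onset suffix is /bw/; onset = /bw/, preceding coda = /z/.
Syllabification: kwubg.bokj.wa.wabw.kez.bwaz.
Classifying each syllable: /kwubg/ (closed), /bokj/ (closed), /wa/ (open), /wabw/ (closed), /kez/ (closed), /bwaz/ (closed).
Open syllables: 1.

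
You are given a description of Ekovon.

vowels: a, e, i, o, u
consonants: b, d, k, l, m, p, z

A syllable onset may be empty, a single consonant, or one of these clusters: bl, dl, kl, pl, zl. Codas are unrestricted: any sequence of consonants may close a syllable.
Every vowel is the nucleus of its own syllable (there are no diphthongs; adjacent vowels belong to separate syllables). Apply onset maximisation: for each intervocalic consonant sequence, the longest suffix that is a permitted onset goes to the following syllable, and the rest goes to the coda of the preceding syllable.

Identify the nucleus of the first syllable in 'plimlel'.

i

Vowels present: i, e; each is a nucleus, giving 2 syllables.
The first nucleus (vowel 1 from the left) is /i/.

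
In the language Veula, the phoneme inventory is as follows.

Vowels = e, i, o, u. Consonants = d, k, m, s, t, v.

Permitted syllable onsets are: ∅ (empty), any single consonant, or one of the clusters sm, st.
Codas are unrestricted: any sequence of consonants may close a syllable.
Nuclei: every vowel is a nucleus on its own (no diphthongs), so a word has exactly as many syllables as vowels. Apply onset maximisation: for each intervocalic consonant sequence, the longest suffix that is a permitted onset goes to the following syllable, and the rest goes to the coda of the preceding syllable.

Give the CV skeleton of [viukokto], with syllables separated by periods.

CV.V.CVC.CV

The vowels are i, u, o, o — 4 nuclei, so 4 syllables.
Between /i/ (V1) and /u/ (V2): hiatus — the boundary sits between the two vowels.
Between /u/ (V2) and /o/ (V3): /k/ → onset of the next syllable (single consonants are always licit onsets).
Between /o/ (V3) and /o/ (V4): cluster /kt/ — the longest permitted-onset suffix is /t/; onset = /t/, preceding coda = /k/.
Result: vi.u.kok.to.
Mapping each syllable to C/V: /vi/ → CV, /u/ → V, /kok/ → CVC, /to/ → CV.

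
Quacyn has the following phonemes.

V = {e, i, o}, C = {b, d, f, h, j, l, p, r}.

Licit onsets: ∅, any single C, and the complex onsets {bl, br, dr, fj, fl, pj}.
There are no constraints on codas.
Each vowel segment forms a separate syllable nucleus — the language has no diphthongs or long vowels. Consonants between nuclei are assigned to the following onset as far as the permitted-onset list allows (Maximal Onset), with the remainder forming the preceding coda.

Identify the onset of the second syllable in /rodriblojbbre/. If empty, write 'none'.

The vowels are o, i, o, e — 4 nuclei, so 4 syllables.
σ1/σ2 boundary: /dr/ — entire cluster is a permitted onset → onset /dr/, coda ∅.
σ2/σ3 boundary: /bl/ — entire cluster is a permitted onset → onset /bl/, coda ∅.
σ3/σ4 boundary: /jbbr/ splits as /jb/ + /br/ (/br/ is the longest suffix that is a licit onset).
Result: ro.dri.blojb.bre.
Syllable 2 is /dri/: onset /dr/, nucleus /i/, coda ∅.

dr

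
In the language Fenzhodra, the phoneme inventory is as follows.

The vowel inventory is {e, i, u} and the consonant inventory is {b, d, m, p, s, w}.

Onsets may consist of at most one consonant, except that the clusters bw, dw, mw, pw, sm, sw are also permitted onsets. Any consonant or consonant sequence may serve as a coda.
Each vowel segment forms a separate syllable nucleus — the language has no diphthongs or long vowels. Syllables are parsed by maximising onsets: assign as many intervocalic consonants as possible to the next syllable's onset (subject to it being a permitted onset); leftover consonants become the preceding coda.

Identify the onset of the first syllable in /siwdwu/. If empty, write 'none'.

s

Vowels present: i, u; each is a nucleus, giving 2 syllables.
Between /i/ (V1) and /u/ (V2): /wdw/ splits as /w/ + /dw/ (/dw/ is the longest suffix that is a licit onset).
So the parse is siw.dwu.
Syllable 1 is /siw/: onset /s/, nucleus /i/, coda /w/.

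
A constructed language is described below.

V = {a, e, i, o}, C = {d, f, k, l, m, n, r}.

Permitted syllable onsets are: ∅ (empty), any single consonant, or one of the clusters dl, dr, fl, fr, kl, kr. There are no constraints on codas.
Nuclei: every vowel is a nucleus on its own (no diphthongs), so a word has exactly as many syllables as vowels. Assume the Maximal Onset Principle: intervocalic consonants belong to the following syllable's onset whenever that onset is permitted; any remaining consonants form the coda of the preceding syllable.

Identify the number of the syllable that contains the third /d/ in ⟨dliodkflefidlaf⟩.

5

The vowels are i, o, e, i, a — 5 nuclei, so 5 syllables.
/i…o/ gap (V1→V2): nothing intervenes; syllable break is V.V.
/o…e/ gap (V2→V3): cluster /dkfl/ — the longest permitted-onset suffix is /fl/; onset = /fl/, preceding coda = /dk/.
/e…i/ gap (V3→V4): /f/ → onset of the next syllable (single consonants are always licit onsets).
/i…a/ gap (V4→V5): cluster /dl/ — /dl/ is itself a permitted onset, so the whole cluster goes right; preceding coda = ∅.
Result: dli.odk.fle.fi.dlaf.
The third /d/ is in the onset of syllable 5 (/dlaf/).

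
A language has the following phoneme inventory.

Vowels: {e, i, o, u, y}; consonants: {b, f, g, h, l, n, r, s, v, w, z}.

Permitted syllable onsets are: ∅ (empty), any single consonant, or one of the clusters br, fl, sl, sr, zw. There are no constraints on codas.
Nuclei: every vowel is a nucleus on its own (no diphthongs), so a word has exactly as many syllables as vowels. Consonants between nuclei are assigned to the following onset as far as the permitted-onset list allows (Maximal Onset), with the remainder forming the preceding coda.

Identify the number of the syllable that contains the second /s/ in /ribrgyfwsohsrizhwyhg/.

4

The vowels are i, y, o, i, y — 5 nuclei, so 5 syllables.
V1 /i/ – V2 /y/: /brg/ — longest licit onset from the right is /g/, leaving /br/ as coda.
V2 /y/ – V3 /o/: /fws/ — longest licit onset from the right is /s/, leaving /fw/ as coda.
V3 /o/ – V4 /i/: /hsr/ — longest licit onset from the right is /sr/, leaving /h/ as coda.
V4 /i/ – V5 /y/: cluster /zhw/ — the longest permitted-onset suffix is /w/; onset = /w/, preceding coda = /zh/.
So the parse is ribr.gyfw.soh.srizh.wyhg.
The second /s/ is in the onset of syllable 4 (/srizh/).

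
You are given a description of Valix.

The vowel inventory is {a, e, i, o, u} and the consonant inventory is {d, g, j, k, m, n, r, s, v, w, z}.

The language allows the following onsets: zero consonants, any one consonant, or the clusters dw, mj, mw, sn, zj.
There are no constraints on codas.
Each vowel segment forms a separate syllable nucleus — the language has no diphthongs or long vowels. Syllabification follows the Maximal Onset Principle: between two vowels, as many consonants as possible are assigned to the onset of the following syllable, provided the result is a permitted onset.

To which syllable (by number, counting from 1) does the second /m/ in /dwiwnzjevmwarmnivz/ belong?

3

Nuclei (vowels): i, e, a, i → 4 syllables.
Between /i/ (V1) and /e/ (V2): cluster /wnzj/ — the longest permitted-onset suffix is /zj/; onset = /zj/, preceding coda = /wn/.
Between /e/ (V2) and /a/ (V3): /vmw/ splits as /v/ + /mw/ (/mw/ is the longest suffix that is a licit onset).
Between /a/ (V3) and /i/ (V4): /rmn/; trying suffixes from longest down, /n/ is the first permitted one, so coda /rm/ | onset /n/.
So the parse is dwiwn.zjev.mwarm.nivz.
The second /m/ is in the coda of syllable 3 (/mwarm/).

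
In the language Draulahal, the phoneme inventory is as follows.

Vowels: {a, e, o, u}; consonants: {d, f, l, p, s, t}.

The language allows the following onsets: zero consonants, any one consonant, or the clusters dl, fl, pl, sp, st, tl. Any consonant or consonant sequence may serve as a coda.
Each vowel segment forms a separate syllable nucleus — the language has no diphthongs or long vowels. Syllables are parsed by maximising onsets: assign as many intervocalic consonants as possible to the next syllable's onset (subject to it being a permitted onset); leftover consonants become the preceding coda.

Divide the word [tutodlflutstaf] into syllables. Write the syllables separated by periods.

Vowels present: u, o, u, a; each is a nucleus, giving 4 syllables.
σ1/σ2 boundary: just /t/ — single C goes to the following onset.
σ2/σ3 boundary: cluster /dlfl/ — the longest permitted-onset suffix is /fl/; onset = /fl/, preceding coda = /dl/.
σ3/σ4 boundary: cluster /tst/ — the longest permitted-onset suffix is /st/; onset = /st/, preceding coda = /t/.

tu.todl.flut.staf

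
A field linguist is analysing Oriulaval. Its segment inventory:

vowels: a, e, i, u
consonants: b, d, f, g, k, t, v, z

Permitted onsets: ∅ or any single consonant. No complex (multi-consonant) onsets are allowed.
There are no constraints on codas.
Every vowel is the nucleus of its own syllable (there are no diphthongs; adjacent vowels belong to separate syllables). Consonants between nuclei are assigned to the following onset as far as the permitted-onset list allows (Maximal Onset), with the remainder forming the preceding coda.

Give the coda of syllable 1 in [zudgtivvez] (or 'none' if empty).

dg

The vowels are u, i, e — 3 nuclei, so 3 syllables.
σ1/σ2 boundary: /dgt/ splits as /dg/ + /t/ (/t/ is the longest suffix that is a licit onset).
σ2/σ3 boundary: /vv/ — longest licit onset from the right is /v/, leaving /v/ as coda.
Result: zudg.tiv.vez.
Syllable 1 is /zudg/: onset /z/, nucleus /u/, coda /dg/.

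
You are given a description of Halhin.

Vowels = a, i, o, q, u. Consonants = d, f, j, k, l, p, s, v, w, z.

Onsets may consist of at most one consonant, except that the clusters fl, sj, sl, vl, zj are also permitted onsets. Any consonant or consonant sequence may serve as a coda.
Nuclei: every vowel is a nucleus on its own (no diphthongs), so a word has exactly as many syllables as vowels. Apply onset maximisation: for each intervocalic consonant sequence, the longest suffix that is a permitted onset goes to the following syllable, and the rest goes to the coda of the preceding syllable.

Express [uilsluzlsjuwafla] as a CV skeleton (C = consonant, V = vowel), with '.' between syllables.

V.VC.CCVCC.CCV.CV.CCV

Nuclei (vowels): u, i, u, u, a, a → 6 syllables.
/u…i/ gap (V1→V2): hiatus — the boundary sits between the two vowels.
/i…u/ gap (V2→V3): /lsl/ — longest licit onset from the right is /sl/, leaving /l/ as coda.
/u…u/ gap (V3→V4): /zlsj/ — longest licit onset from the right is /sj/, leaving /zl/ as coda.
/u…a/ gap (V4→V5): just /w/ — single C goes to the following onset.
/a…a/ gap (V5→V6): cluster /fl/ — /fl/ is itself a permitted onset, so the whole cluster goes right; preceding coda = ∅.
Syllabification: u.il.sluzl.sju.wa.fla.
Mapping each syllable to C/V: /u/ → V, /il/ → VC, /sluzl/ → CCVCC, /sju/ → CCV, /wa/ → CV, /fla/ → CCV.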